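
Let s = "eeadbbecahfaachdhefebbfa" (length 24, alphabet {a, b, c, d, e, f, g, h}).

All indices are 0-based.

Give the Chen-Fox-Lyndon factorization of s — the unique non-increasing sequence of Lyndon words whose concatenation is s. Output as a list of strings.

emit factor 1: 'e' (i=0, period=1)
emit factor 2: 'e' (i=1, period=1)
emit factor 3: 'adbbecahf' (i=2, period=9)
emit factor 4: 'aachdhefebbf' (i=11, period=12)
emit factor 5: 'a' (i=23, period=1)

["e", "e", "adbbecahf", "aachdhefebbf", "a"]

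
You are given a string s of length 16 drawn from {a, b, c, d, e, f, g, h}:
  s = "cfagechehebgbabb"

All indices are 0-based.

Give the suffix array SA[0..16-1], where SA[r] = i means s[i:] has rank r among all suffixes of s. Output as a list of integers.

rank→(start, suffix):
  0 → (13, 'abb')
  1 → (2, 'agechehebgbabb')
  2 → (15, 'b')
  3 → (12, 'babb')
  4 → (14, 'bb')
  5 → (10, 'bgbabb')
  6 → (0, 'cfagechehebgbabb')
  7 → (5, 'chehebgbabb')
  8 → (9, 'ebgbabb')
  9 → (4, 'echehebgbabb')
  10 → (7, 'ehebgbabb')
  11 → (1, 'fagechehebgbabb')
  12 → (11, 'gbabb')
  13 → (3, 'gechehebgbabb')
  14 → (8, 'hebgbabb')
  15 → (6, 'hehebgbabb')

[13, 2, 15, 12, 14, 10, 0, 5, 9, 4, 7, 1, 11, 3, 8, 6]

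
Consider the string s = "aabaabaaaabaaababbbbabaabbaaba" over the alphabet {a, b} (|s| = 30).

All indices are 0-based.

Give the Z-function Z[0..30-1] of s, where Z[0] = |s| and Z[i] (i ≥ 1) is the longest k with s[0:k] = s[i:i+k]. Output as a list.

Z[0]=30
i=1: outside box; Z[1]=1 extend→box=[1,2)
i=2: outside box; Z[2]=0
i=3: outside box; Z[3]=5 extend→box=[3,8)
i=4: min(r-i=4, Z[1]=1)=1; Z[4]=1
i=5: min(r-i=3, Z[2]=0)=0; Z[5]=0
i=6: min(r-i=2, Z[3]=5)=2; Z[6]=2
i=7: min(r-i=1, Z[4]=1)=1; Z[7]=2 extend→box=[7,9)
i=8: min(r-i=1, Z[1]=1)=1; Z[8]=5 extend→box=[8,13)
i=9: min(r-i=4, Z[1]=1)=1; Z[9]=1
i=10: min(r-i=3, Z[2]=0)=0; Z[10]=0
i=11: min(r-i=2, Z[3]=5)=2; Z[11]=2
i=12: min(r-i=1, Z[4]=1)=1; Z[12]=4 extend→box=[12,16)
i=13: min(r-i=3, Z[1]=1)=1; Z[13]=1
i=14: min(r-i=2, Z[2]=0)=0; Z[14]=0
i=15: min(r-i=1, Z[3]=5)=1; Z[15]=1
i=16: outside box; Z[16]=0
i=17: outside box; Z[17]=0
i=18: outside box; Z[18]=0
i=19: outside box; Z[19]=0
i=20: outside box; Z[20]=1 extend→box=[20,21)
i=21: outside box; Z[21]=0
i=22: outside box; Z[22]=3 extend→box=[22,25)
i=23: min(r-i=2, Z[1]=1)=1; Z[23]=1
i=24: min(r-i=1, Z[2]=0)=0; Z[24]=0
i=25: outside box; Z[25]=0
i=26: outside box; Z[26]=4 extend→box=[26,30)
i=27: min(r-i=3, Z[1]=1)=1; Z[27]=1
i=28: min(r-i=2, Z[2]=0)=0; Z[28]=0
i=29: min(r-i=1, Z[3]=5)=1; Z[29]=1

[30, 1, 0, 5, 1, 0, 2, 2, 5, 1, 0, 2, 4, 1, 0, 1, 0, 0, 0, 0, 1, 0, 3, 1, 0, 0, 4, 1, 0, 1]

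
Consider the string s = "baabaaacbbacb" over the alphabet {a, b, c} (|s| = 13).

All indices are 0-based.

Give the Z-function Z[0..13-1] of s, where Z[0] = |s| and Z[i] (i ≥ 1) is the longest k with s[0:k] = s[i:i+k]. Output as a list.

[13, 0, 0, 3, 0, 0, 0, 0, 1, 2, 0, 0, 1]

Z[0]=13
i=1: outside box; Z[1]=0
i=2: outside box; Z[2]=0
i=3: outside box; Z[3]=3 grow→box=[3,6)
i=4: min(r-i=2, Z[1]=0)=0; Z[4]=0
i=5: min(r-i=1, Z[2]=0)=0; Z[5]=0
i=6: outside box; Z[6]=0
i=7: outside box; Z[7]=0
i=8: outside box; Z[8]=1 grow→box=[8,9)
i=9: outside box; Z[9]=2 grow→box=[9,11)
i=10: min(r-i=1, Z[1]=0)=0; Z[10]=0
i=11: outside box; Z[11]=0
i=12: outside box; Z[12]=1 grow→box=[12,13)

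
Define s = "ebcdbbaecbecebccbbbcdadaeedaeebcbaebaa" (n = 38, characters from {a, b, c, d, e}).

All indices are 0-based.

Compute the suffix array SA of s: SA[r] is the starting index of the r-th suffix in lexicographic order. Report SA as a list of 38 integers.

rank→(start, suffix):
  0 → (37, 'a')
  1 → (36, 'aa')
  2 → (21, 'adaeedaeebcbaebaa')
  3 → (33, 'aebaa')
  4 → (6, 'aecbecebccbbbcdadaeedaeebcbaebaa')
  5 → (27, 'aeebcbaebaa')
  6 → (23, 'aeedaeebcbaebaa')
  7 → (35, 'baa')
  8 → (32, 'baebaa')
  9 → (5, 'baecbecebccbbbcdadaeedaeebcbaebaa')
  10 → (4, 'bbaecbecebccbbbcdadaeedaeebcbaebaa')
  11 → (16, 'bbbcdadaeedaeebcbaebaa')
  12 → (17, 'bbcdadaeedaeebcbaebaa')
  13 → (30, 'bcbaebaa')
  14 → (13, 'bccbbbcdadaeedaeebcbaebaa')
  15 → (18, 'bcdadaeedaeebcbaebaa')
  16 → (1, 'bcdbbaecbecebccbbbcdadaeedaeebcbaebaa')
  17 → (9, 'becebccbbbcdadaeedaeebcbaebaa')
  18 → (31, 'cbaebaa')
  19 → (15, 'cbbbcdadaeedaeebcbaebaa')
  20 → (8, 'cbecebccbbbcdadaeedaeebcbaebaa')
  21 → (14, 'ccbbbcdadaeedaeebcbaebaa')
  22 → (19, 'cdadaeedaeebcbaebaa')
  23 → (2, 'cdbbaecbecebccbbbcdadaeedaeebcbaebaa')
  24 → (11, 'cebccbbbcdadaeedaeebcbaebaa')
  25 → (20, 'dadaeedaeebcbaebaa')
  26 → (26, 'daeebcbaebaa')
  27 → (22, 'daeedaeebcbaebaa')
  28 → (3, 'dbbaecbecebccbbbcdadaeedaeebcbaebaa')
  29 → (34, 'ebaa')
  30 → (29, 'ebcbaebaa')
  31 → (12, 'ebccbbbcdadaeedaeebcbaebaa')
  32 → (0, 'ebcdbbaecbecebccbbbcdadaeedaeebcbaebaa')
  33 → (7, 'ecbecebccbbbcdadaeedaeebcbaebaa')
  34 → (10, 'ecebccbbbcdadaeedaeebcbaebaa')
  35 → (25, 'edaeebcbaebaa')
  36 → (28, 'eebcbaebaa')
  37 → (24, 'eedaeebcbaebaa')

[37, 36, 21, 33, 6, 27, 23, 35, 32, 5, 4, 16, 17, 30, 13, 18, 1, 9, 31, 15, 8, 14, 19, 2, 11, 20, 26, 22, 3, 34, 29, 12, 0, 7, 10, 25, 28, 24]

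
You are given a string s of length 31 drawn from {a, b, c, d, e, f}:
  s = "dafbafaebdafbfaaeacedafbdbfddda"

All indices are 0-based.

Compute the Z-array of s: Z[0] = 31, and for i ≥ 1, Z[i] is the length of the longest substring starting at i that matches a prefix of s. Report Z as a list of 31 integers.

Z[0]=31
i=1: outside box; Z[1]=0
i=2: outside box; Z[2]=0
i=3: outside box; Z[3]=0
i=4: outside box; Z[4]=0
i=5: outside box; Z[5]=0
i=6: outside box; Z[6]=0
i=7: outside box; Z[7]=0
i=8: outside box; Z[8]=0
i=9: outside box; Z[9]=4 grow→box=[9,13)
i=10: min(r-i=3, Z[1]=0)=0; Z[10]=0
i=11: min(r-i=2, Z[2]=0)=0; Z[11]=0
i=12: min(r-i=1, Z[3]=0)=0; Z[12]=0
i=13: outside box; Z[13]=0
i=14: outside box; Z[14]=0
i=15: outside box; Z[15]=0
i=16: outside box; Z[16]=0
i=17: outside box; Z[17]=0
i=18: outside box; Z[18]=0
i=19: outside box; Z[19]=0
i=20: outside box; Z[20]=4 grow→box=[20,24)
i=21: min(r-i=3, Z[1]=0)=0; Z[21]=0
i=22: min(r-i=2, Z[2]=0)=0; Z[22]=0
i=23: min(r-i=1, Z[3]=0)=0; Z[23]=0
i=24: outside box; Z[24]=1 grow→box=[24,25)
i=25: outside box; Z[25]=0
i=26: outside box; Z[26]=0
i=27: outside box; Z[27]=1 grow→box=[27,28)
i=28: outside box; Z[28]=1 grow→box=[28,29)
i=29: outside box; Z[29]=2 grow→box=[29,31)
i=30: min(r-i=1, Z[1]=0)=0; Z[30]=0

[31, 0, 0, 0, 0, 0, 0, 0, 0, 4, 0, 0, 0, 0, 0, 0, 0, 0, 0, 0, 4, 0, 0, 0, 1, 0, 0, 1, 1, 2, 0]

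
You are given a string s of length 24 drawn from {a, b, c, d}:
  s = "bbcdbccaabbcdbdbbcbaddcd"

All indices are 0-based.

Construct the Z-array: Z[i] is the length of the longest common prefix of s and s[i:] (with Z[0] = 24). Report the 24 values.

[24, 1, 0, 0, 1, 0, 0, 0, 0, 5, 1, 0, 0, 1, 0, 3, 1, 0, 1, 0, 0, 0, 0, 0]

Z[0]=24
i=1: fresh scan; Z[1]=1 grow→box=[1,2)
i=2: fresh scan; Z[2]=0
i=3: fresh scan; Z[3]=0
i=4: fresh scan; Z[4]=1 grow→box=[4,5)
i=5: fresh scan; Z[5]=0
i=6: fresh scan; Z[6]=0
i=7: fresh scan; Z[7]=0
i=8: fresh scan; Z[8]=0
i=9: fresh scan; Z[9]=5 grow→box=[9,14)
i=10: min(r-i=4, Z[1]=1)=1; Z[10]=1
i=11: min(r-i=3, Z[2]=0)=0; Z[11]=0
i=12: min(r-i=2, Z[3]=0)=0; Z[12]=0
i=13: min(r-i=1, Z[4]=1)=1; Z[13]=1
i=14: fresh scan; Z[14]=0
i=15: fresh scan; Z[15]=3 grow→box=[15,18)
i=16: min(r-i=2, Z[1]=1)=1; Z[16]=1
i=17: min(r-i=1, Z[2]=0)=0; Z[17]=0
i=18: fresh scan; Z[18]=1 grow→box=[18,19)
i=19: fresh scan; Z[19]=0
i=20: fresh scan; Z[20]=0
i=21: fresh scan; Z[21]=0
i=22: fresh scan; Z[22]=0
i=23: fresh scan; Z[23]=0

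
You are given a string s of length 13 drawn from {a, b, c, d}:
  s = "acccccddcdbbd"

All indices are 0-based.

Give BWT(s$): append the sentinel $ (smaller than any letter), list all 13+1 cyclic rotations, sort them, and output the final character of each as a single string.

rank  rotation        last
    0  $acccccddcdbbd  d
    1  acccccddcdbbd$  $
    2  bbd$acccccddcd  d
    3  bd$acccccddcdb  b
    4  cccccddcdbbd$a  a
    5  ccccddcdbbd$ac  c
    6  cccddcdbbd$acc  c
    7  ccddcdbbd$accc  c
    8  cdbbd$acccccdd  d
    9  cddcdbbd$acccc  c
   10  d$acccccddcdbb  b
   11  dbbd$acccccddc  c
   12  dcdbbd$acccccd  d
   13  ddcdbbd$accccc  c

d$dbacccdcbcdc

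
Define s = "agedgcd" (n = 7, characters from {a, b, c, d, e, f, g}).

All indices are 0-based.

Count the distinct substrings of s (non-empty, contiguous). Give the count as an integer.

sorted suffixes:
  #0 SA[0]=0  'agedgcd'
  #1 SA[1]=5  'cd'
  #2 SA[2]=6  'd'
  #3 SA[3]=3  'dgcd'
  #4 SA[4]=2  'edgcd'
  #5 SA[5]=4  'gcd'
  #6 SA[6]=1  'gedgcd'

SA = [0, 5, 6, 3, 2, 4, 1]
[i] adj suffixes → lcp
  [1] 0/5 → 0 ('')
  [2] 5/6 → 0 ('')
  [3] 6/3 → 1 ('d')
  [4] 3/2 → 0 ('')
  [5] 2/4 → 0 ('')
  [6] 4/1 → 1 ('g')

n(n+1)/2 = 7·8/2 = 28
Σ LCP = 0 + 0 + 0 + 1 + 0 + 0 + 1 = 2
distinct = 28 − 2 = 26

26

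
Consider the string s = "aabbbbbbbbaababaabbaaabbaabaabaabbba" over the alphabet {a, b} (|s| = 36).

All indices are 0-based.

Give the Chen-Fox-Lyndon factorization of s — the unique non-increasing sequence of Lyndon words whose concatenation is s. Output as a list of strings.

emit factor 1: 'aabbbbbbbb' (i=0, period=10)
emit factor 2: 'aababaabb' (i=10, period=9)
emit factor 3: 'aaabbaabaabaabbb' (i=19, period=16)
emit factor 4: 'a' (i=35, period=1)

["aabbbbbbbb", "aababaabb", "aaabbaabaabaabbb", "a"]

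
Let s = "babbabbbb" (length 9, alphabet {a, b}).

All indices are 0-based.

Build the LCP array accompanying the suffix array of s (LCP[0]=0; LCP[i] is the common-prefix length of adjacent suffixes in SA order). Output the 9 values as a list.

rank→(start, suffix):
  0 → (1, 'abbabbbb')
  1 → (4, 'abbbb')
  2 → (8, 'b')
  3 → (0, 'babbabbbb')
  4 → (3, 'babbbb')
  5 → (7, 'bb')
  6 → (2, 'bbabbbb')
  7 → (6, 'bbb')
  8 → (5, 'bbbb')

SA = [1, 4, 8, 0, 3, 7, 2, 6, 5]
rank  pair      lcp
   1  s[1:],s[4:]  3  'abb'
   2  s[4:],s[8:]  0  ''
   3  s[8:],s[0:]  1  'b'
   4  s[0:],s[3:]  4  'babb'
   5  s[3:],s[7:]  1  'b'
   6  s[7:],s[2:]  2  'bb'
   7  s[2:],s[6:]  2  'bb'
   8  s[6:],s[5:]  3  'bbb'

[0, 3, 0, 1, 4, 1, 2, 2, 3]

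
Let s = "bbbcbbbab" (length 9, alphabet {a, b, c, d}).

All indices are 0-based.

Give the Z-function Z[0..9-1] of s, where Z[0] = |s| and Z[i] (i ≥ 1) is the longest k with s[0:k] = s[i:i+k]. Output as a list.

Z[0]=9
i=1: fresh scan; Z[1]=2 extend→box=[1,3)
i=2: min(r-i=1, Z[1]=2)=1; Z[2]=1
i=3: fresh scan; Z[3]=0
i=4: fresh scan; Z[4]=3 extend→box=[4,7)
i=5: min(r-i=2, Z[1]=2)=2; Z[5]=2
i=6: min(r-i=1, Z[2]=1)=1; Z[6]=1
i=7: fresh scan; Z[7]=0
i=8: fresh scan; Z[8]=1 extend→box=[8,9)

[9, 2, 1, 0, 3, 2, 1, 0, 1]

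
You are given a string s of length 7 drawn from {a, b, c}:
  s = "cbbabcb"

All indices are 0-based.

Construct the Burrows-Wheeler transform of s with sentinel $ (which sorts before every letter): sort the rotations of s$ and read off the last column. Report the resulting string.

rank  rotation  last
    0  $cbbabcb  b
    1  abcb$cbb  b
    2  b$cbbabc  c
    3  babcb$cb  b
    4  bbabcb$c  c
    5  bcb$cbba  a
    6  cb$cbbab  b
    7  cbbabcb$  $

bbcbcab$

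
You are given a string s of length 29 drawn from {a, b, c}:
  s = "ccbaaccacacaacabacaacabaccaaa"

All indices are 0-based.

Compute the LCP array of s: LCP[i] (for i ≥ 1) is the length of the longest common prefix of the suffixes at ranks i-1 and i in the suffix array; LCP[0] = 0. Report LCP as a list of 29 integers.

[0, 1, 2, 2, 7, 3, 1, 4, 1, 9, 3, 6, 3, 2, 4, 0, 2, 3, 0, 3, 8, 2, 5, 2, 4, 1, 1, 3, 2]

rank | idx | suffix
   0 |  28 | a
   1 |  27 | aa
   2 |  26 | aaa
   3 |  11 | aacabacaacabaccaaa
   4 |  18 | aacabaccaaa
   5 |   3 | aaccacacaacabacaacabaccaaa
   6 |  14 | abacaacabaccaaa
   7 |  21 | abaccaaa
   8 |   9 | acaacabacaacabaccaaa
   9 |  16 | acaacabaccaaa
  10 |  12 | acabacaacabaccaaa
  11 |  19 | acabaccaaa
  12 |   7 | acacaacabacaacabaccaaa
  13 |  23 | accaaa
  14 |   4 | accacacaacabacaacabaccaaa
  15 |   2 | baaccacacaacabacaacabaccaaa
  16 |  15 | bacaacabaccaaa
  17 |  22 | baccaaa
  18 |  25 | caaa
  19 |  10 | caacabacaacabaccaaa
  20 |  17 | caacabaccaaa
  21 |  13 | cabacaacabaccaaa
  22 |  20 | cabaccaaa
  23 |   8 | cacaacabacaacabaccaaa
  24 |   6 | cacacaacabacaacabaccaaa
  25 |   1 | cbaaccacacaacabacaacabaccaaa
  26 |  24 | ccaaa
  27 |   5 | ccacacaacabacaacabaccaaa
  28 |   0 | ccbaaccacacaacabacaacabaccaaa

SA = [28, 27, 26, 11, 18, 3, 14, 21, 9, 16, 12, 19, 7, 23, 4, 2, 15, 22, 25, 10, 17, 13, 20, 8, 6, 1, 24, 5, 0]
i: (SA[i-1],SA[i]) lcp shared
  1: (28,27) 1 'a'
  2: (27,26) 2 'aa'
  3: (26,11) 2 'aa'
  4: (11,18) 7 'aacabac'
  5: (18,3) 3 'aac'
  6: (3,14) 1 'a'
  7: (14,21) 4 'abac'
  8: (21,9) 1 'a'
  9: (9,16) 9 'acaacabac'
  10: (16,12) 3 'aca'
  11: (12,19) 6 'acabac'
  12: (19,7) 3 'aca'
  13: (7,23) 2 'ac'
  14: (23,4) 4 'acca'
  15: (4,2) 0 ''
  16: (2,15) 2 'ba'
  17: (15,22) 3 'bac'
  18: (22,25) 0 ''
  19: (25,10) 3 'caa'
  20: (10,17) 8 'caacabac'
  21: (17,13) 2 'ca'
  22: (13,20) 5 'cabac'
  23: (20,8) 2 'ca'
  24: (8,6) 4 'caca'
  25: (6,1) 1 'c'
  26: (1,24) 1 'c'
  27: (24,5) 3 'cca'
  28: (5,0) 2 'cc'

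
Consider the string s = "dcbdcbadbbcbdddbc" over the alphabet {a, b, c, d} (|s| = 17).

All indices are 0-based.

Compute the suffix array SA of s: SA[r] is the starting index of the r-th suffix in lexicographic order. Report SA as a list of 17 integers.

[6, 5, 8, 15, 9, 2, 11, 16, 4, 1, 10, 7, 14, 3, 0, 13, 12]

rank | idx | suffix
   0 |   6 | adbbcbdddbc
   1 |   5 | badbbcbdddbc
   2 |   8 | bbcbdddbc
   3 |  15 | bc
   4 |   9 | bcbdddbc
   5 |   2 | bdcbadbbcbdddbc
   6 |  11 | bdddbc
   7 |  16 | c
   8 |   4 | cbadbbcbdddbc
   9 |   1 | cbdcbadbbcbdddbc
  10 |  10 | cbdddbc
  11 |   7 | dbbcbdddbc
  12 |  14 | dbc
  13 |   3 | dcbadbbcbdddbc
  14 |   0 | dcbdcbadbbcbdddbc
  15 |  13 | ddbc
  16 |  12 | dddbc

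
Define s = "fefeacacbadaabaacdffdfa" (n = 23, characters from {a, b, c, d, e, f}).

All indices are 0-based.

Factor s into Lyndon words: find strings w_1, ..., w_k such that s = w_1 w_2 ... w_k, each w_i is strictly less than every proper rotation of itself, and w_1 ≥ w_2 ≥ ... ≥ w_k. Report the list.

["f", "ef", "e", "acacbad", "aabaacdffdf", "a"]

emit factor 1: 'f' (i=0, period=1)
emit factor 2: 'ef' (i=1, period=2)
emit factor 3: 'e' (i=3, period=1)
emit factor 4: 'acacbad' (i=4, period=7)
emit factor 5: 'aabaacdffdf' (i=11, period=11)
emit factor 6: 'a' (i=22, period=1)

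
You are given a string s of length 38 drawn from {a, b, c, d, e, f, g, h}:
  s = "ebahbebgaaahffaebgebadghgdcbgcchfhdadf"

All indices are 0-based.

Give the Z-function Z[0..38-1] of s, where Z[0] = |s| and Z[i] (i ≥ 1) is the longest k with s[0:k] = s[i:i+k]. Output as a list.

[38, 0, 0, 0, 0, 2, 0, 0, 0, 0, 0, 0, 0, 0, 0, 2, 0, 0, 3, 0, 0, 0, 0, 0, 0, 0, 0, 0, 0, 0, 0, 0, 0, 0, 0, 0, 0, 0]

Z[0]=38
i=1: i≥r, start 0; Z[1]=0
i=2: i≥r, start 0; Z[2]=0
i=3: i≥r, start 0; Z[3]=0
i=4: i≥r, start 0; Z[4]=0
i=5: i≥r, start 0; Z[5]=2 extend→box=[5,7)
i=6: min(r-i=1, Z[1]=0)=0; Z[6]=0
i=7: i≥r, start 0; Z[7]=0
i=8: i≥r, start 0; Z[8]=0
i=9: i≥r, start 0; Z[9]=0
i=10: i≥r, start 0; Z[10]=0
i=11: i≥r, start 0; Z[11]=0
i=12: i≥r, start 0; Z[12]=0
i=13: i≥r, start 0; Z[13]=0
i=14: i≥r, start 0; Z[14]=0
i=15: i≥r, start 0; Z[15]=2 extend→box=[15,17)
i=16: min(r-i=1, Z[1]=0)=0; Z[16]=0
i=17: i≥r, start 0; Z[17]=0
i=18: i≥r, start 0; Z[18]=3 extend→box=[18,21)
i=19: min(r-i=2, Z[1]=0)=0; Z[19]=0
i=20: min(r-i=1, Z[2]=0)=0; Z[20]=0
i=21: i≥r, start 0; Z[21]=0
i=22: i≥r, start 0; Z[22]=0
i=23: i≥r, start 0; Z[23]=0
i=24: i≥r, start 0; Z[24]=0
i=25: i≥r, start 0; Z[25]=0
i=26: i≥r, start 0; Z[26]=0
i=27: i≥r, start 0; Z[27]=0
i=28: i≥r, start 0; Z[28]=0
i=29: i≥r, start 0; Z[29]=0
i=30: i≥r, start 0; Z[30]=0
i=31: i≥r, start 0; Z[31]=0
i=32: i≥r, start 0; Z[32]=0
i=33: i≥r, start 0; Z[33]=0
i=34: i≥r, start 0; Z[34]=0
i=35: i≥r, start 0; Z[35]=0
i=36: i≥r, start 0; Z[36]=0
i=37: i≥r, start 0; Z[37]=0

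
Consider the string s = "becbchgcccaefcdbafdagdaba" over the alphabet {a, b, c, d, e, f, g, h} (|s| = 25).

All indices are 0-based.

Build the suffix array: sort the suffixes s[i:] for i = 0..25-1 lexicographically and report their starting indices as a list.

rank | idx | suffix
   0 |  24 | a
   1 |  22 | aba
   2 |  10 | aefcdbafdagdaba
   3 |  16 | afdagdaba
   4 |  19 | agdaba
   5 |  23 | ba
   6 |  15 | bafdagdaba
   7 |   3 | bchgcccaefcdbafdagdaba
   8 |   0 | becbchgcccaefcdbafdagdaba
   9 |   9 | caefcdbafdagdaba
  10 |   2 | cbchgcccaefcdbafdagdaba
  11 |   8 | ccaefcdbafdagdaba
  12 |   7 | cccaefcdbafdagdaba
  13 |  13 | cdbafdagdaba
  14 |   4 | chgcccaefcdbafdagdaba
  15 |  21 | daba
  16 |  18 | dagdaba
  17 |  14 | dbafdagdaba
  18 |   1 | ecbchgcccaefcdbafdagdaba
  19 |  11 | efcdbafdagdaba
  20 |  12 | fcdbafdagdaba
  21 |  17 | fdagdaba
  22 |   6 | gcccaefcdbafdagdaba
  23 |  20 | gdaba
  24 |   5 | hgcccaefcdbafdagdaba

[24, 22, 10, 16, 19, 23, 15, 3, 0, 9, 2, 8, 7, 13, 4, 21, 18, 14, 1, 11, 12, 17, 6, 20, 5]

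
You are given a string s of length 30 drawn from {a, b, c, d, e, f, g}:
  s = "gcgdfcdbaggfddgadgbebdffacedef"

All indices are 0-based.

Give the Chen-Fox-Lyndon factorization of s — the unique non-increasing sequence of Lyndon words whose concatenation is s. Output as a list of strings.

emit factor 1: 'g' (i=0, period=1)
emit factor 2: 'cgdf' (i=1, period=4)
emit factor 3: 'cd' (i=5, period=2)
emit factor 4: 'b' (i=7, period=1)
emit factor 5: 'aggfddg' (i=8, period=7)
emit factor 6: 'adgbebdff' (i=15, period=9)
emit factor 7: 'acedef' (i=24, period=6)

["g", "cgdf", "cd", "b", "aggfddg", "adgbebdff", "acedef"]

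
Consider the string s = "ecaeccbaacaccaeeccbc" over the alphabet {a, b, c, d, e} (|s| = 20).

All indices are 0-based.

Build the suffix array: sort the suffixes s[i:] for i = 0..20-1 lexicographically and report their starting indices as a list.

[7, 8, 10, 2, 13, 6, 18, 19, 9, 1, 12, 5, 17, 11, 4, 16, 0, 3, 15, 14]

sorted suffixes:
  #0 SA[0]=7  'aacaccaeeccbc'
  #1 SA[1]=8  'acaccaeeccbc'
  #2 SA[2]=10  'accaeeccbc'
  #3 SA[3]=2  'aeccbaacaccaeeccbc'
  #4 SA[4]=13  'aeeccbc'
  #5 SA[5]=6  'baacaccaeeccbc'
  #6 SA[6]=18  'bc'
  #7 SA[7]=19  'c'
  #8 SA[8]=9  'caccaeeccbc'
  #9 SA[9]=1  'caeccbaacaccaeeccbc'
  #10 SA[10]=12  'caeeccbc'
  #11 SA[11]=5  'cbaacaccaeeccbc'
  #12 SA[12]=17  'cbc'
  #13 SA[13]=11  'ccaeeccbc'
  #14 SA[14]=4  'ccbaacaccaeeccbc'
  #15 SA[15]=16  'ccbc'
  #16 SA[16]=0  'ecaeccbaacaccaeeccbc'
  #17 SA[17]=3  'eccbaacaccaeeccbc'
  #18 SA[18]=15  'eccbc'
  #19 SA[19]=14  'eeccbc'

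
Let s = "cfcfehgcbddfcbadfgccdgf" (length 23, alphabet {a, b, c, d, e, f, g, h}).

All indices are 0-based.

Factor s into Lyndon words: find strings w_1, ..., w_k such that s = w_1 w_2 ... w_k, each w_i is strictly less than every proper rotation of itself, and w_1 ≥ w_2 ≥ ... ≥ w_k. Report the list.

["cfcfehg", "c", "bddfc", "b", "adfgccdgf"]

emit factor 1: 'cfcfehg' (i=0, period=7)
emit factor 2: 'c' (i=7, period=1)
emit factor 3: 'bddfc' (i=8, period=5)
emit factor 4: 'b' (i=13, period=1)
emit factor 5: 'adfgccdgf' (i=14, period=9)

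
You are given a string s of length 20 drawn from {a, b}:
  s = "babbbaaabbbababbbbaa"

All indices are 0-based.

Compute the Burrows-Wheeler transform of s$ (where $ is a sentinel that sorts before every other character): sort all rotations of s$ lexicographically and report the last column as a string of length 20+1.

aabbabbabbbb$abbbbaaa

rank  rotation               last
    0  $babbbaaabbbababbbbaa  a
    1  a$babbbaaabbbababbbba  a
    2  aa$babbbaaabbbababbbb  b
    3  aaabbbababbbbaa$babbb  b
    4  aabbbababbbbaa$babbba  a
    5  ababbbbaa$babbbaaabbb  b
    6  abbbaaabbbababbbbaa$b  b
    7  abbbababbbbaa$babbbaa  a
    8  abbbbaa$babbbaaabbbab  b
    9  baa$babbbaaabbbababbb  b
   10  baaabbbababbbbaa$babb  b
   11  bababbbbaa$babbbaaabb  b
   12  babbbaaabbbababbbbaa$  $
   13  babbbbaa$babbbaaabbba  a
   14  bbaa$babbbaaabbbababb  b
   15  bbaaabbbababbbbaa$bab  b
   16  bbababbbbaa$babbbaaab  b
   17  bbbaa$babbbaaabbbabab  b
   18  bbbaaabbbababbbbaa$ba  a
   19  bbbababbbbaa$babbbaaa  a
   20  bbbbaa$babbbaaabbbaba  a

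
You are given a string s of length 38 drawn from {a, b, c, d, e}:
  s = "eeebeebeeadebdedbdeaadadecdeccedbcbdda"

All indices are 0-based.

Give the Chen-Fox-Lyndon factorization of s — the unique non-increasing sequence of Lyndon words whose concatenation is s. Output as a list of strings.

["e", "e", "e", "bee", "bee", "adebdedbde", "aadadecdeccedbcbdd", "a"]

emit factor 1: 'e' (i=0, period=1)
emit factor 2: 'e' (i=1, period=1)
emit factor 3: 'e' (i=2, period=1)
emit factor 4: 'bee' (i=3, period=3)
emit factor 5: 'bee' (i=6, period=3)
emit factor 6: 'adebdedbde' (i=9, period=10)
emit factor 7: 'aadadecdeccedbcbdd' (i=19, period=18)
emit factor 8: 'a' (i=37, period=1)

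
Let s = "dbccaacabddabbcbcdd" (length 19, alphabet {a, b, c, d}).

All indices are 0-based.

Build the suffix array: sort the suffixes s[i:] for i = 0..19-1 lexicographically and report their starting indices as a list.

rank→(start, suffix):
  0 → (4, 'aacabddabbcbcdd')
  1 → (11, 'abbcbcdd')
  2 → (7, 'abddabbcbcdd')
  3 → (5, 'acabddabbcbcdd')
  4 → (12, 'bbcbcdd')
  5 → (13, 'bcbcdd')
  6 → (1, 'bccaacabddabbcbcdd')
  7 → (15, 'bcdd')
  8 → (8, 'bddabbcbcdd')
  9 → (3, 'caacabddabbcbcdd')
  10 → (6, 'cabddabbcbcdd')
  11 → (14, 'cbcdd')
  12 → (2, 'ccaacabddabbcbcdd')
  13 → (16, 'cdd')
  14 → (18, 'd')
  15 → (10, 'dabbcbcdd')
  16 → (0, 'dbccaacabddabbcbcdd')
  17 → (17, 'dd')
  18 → (9, 'ddabbcbcdd')

[4, 11, 7, 5, 12, 13, 1, 15, 8, 3, 6, 14, 2, 16, 18, 10, 0, 17, 9]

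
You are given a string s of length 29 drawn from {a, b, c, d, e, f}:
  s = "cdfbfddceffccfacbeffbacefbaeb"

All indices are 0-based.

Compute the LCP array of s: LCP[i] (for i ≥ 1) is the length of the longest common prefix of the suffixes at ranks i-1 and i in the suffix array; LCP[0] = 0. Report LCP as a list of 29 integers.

[0, 2, 1, 0, 1, 2, 1, 1, 0, 1, 1, 1, 3, 1, 0, 1, 1, 0, 1, 2, 3, 0, 1, 3, 2, 1, 1, 1, 2]

rank→(start, suffix):
  0 → (14, 'acbeffbacefbaeb')
  1 → (21, 'acefbaeb')
  2 → (26, 'aeb')
  3 → (28, 'b')
  4 → (20, 'bacefbaeb')
  5 → (25, 'baeb')
  6 → (16, 'beffbacefbaeb')
  7 → (3, 'bfddceffccfacbeffbacefbaeb')
  8 → (15, 'cbeffbacefbaeb')
  9 → (11, 'ccfacbeffbacefbaeb')
  10 → (0, 'cdfbfddceffccfacbeffbacefbaeb')
  11 → (22, 'cefbaeb')
  12 → (7, 'ceffccfacbeffbacefbaeb')
  13 → (12, 'cfacbeffbacefbaeb')
  14 → (6, 'dceffccfacbeffbacefbaeb')
  15 → (5, 'ddceffccfacbeffbacefbaeb')
  16 → (1, 'dfbfddceffccfacbeffbacefbaeb')
  17 → (27, 'eb')
  18 → (23, 'efbaeb')
  19 → (17, 'effbacefbaeb')
  20 → (8, 'effccfacbeffbacefbaeb')
  21 → (13, 'facbeffbacefbaeb')
  22 → (19, 'fbacefbaeb')
  23 → (24, 'fbaeb')
  24 → (2, 'fbfddceffccfacbeffbacefbaeb')
  25 → (10, 'fccfacbeffbacefbaeb')
  26 → (4, 'fddceffccfacbeffbacefbaeb')
  27 → (18, 'ffbacefbaeb')
  28 → (9, 'ffccfacbeffbacefbaeb')

SA = [14, 21, 26, 28, 20, 25, 16, 3, 15, 11, 0, 22, 7, 12, 6, 5, 1, 27, 23, 17, 8, 13, 19, 24, 2, 10, 4, 18, 9]
rank  pair      lcp
   1  s[14:],s[21:]  2  'ac'
   2  s[21:],s[26:]  1  'a'
   3  s[26:],s[28:]  0  ''
   4  s[28:],s[20:]  1  'b'
   5  s[20:],s[25:]  2  'ba'
   6  s[25:],s[16:]  1  'b'
   7  s[16:],s[3:]  1  'b'
   8  s[3:],s[15:]  0  ''
   9  s[15:],s[11:]  1  'c'
  10  s[11:],s[0:]  1  'c'
  11  s[0:],s[22:]  1  'c'
  12  s[22:],s[7:]  3  'cef'
  13  s[7:],s[12:]  1  'c'
  14  s[12:],s[6:]  0  ''
  15  s[6:],s[5:]  1  'd'
  16  s[5:],s[1:]  1  'd'
  17  s[1:],s[27:]  0  ''
  18  s[27:],s[23:]  1  'e'
  19  s[23:],s[17:]  2  'ef'
  20  s[17:],s[8:]  3  'eff'
  21  s[8:],s[13:]  0  ''
  22  s[13:],s[19:]  1  'f'
  23  s[19:],s[24:]  3  'fba'
  24  s[24:],s[2:]  2  'fb'
  25  s[2:],s[10:]  1  'f'
  26  s[10:],s[4:]  1  'f'
  27  s[4:],s[18:]  1  'f'
  28  s[18:],s[9:]  2  'ff'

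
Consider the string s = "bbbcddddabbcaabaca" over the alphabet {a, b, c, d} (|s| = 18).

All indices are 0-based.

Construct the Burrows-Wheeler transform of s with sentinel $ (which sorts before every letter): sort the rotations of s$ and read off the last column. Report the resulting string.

accadba$abbbabbdddc

rank  rotation             last
    0  $bbbcddddabbcaabaca  a
    1  a$bbbcddddabbcaabac  c
    2  aabaca$bbbcddddabbc  c
    3  abaca$bbbcddddabbca  a
    4  abbcaabaca$bbbcdddd  d
    5  aca$bbbcddddabbcaab  b
    6  baca$bbbcddddabbcaa  a
    7  bbbcddddabbcaabaca$  $
    8  bbcaabaca$bbbcdddda  a
    9  bbcddddabbcaabaca$b  b
   10  bcaabaca$bbbcddddab  b
   11  bcddddabbcaabaca$bb  b
   12  ca$bbbcddddabbcaaba  a
   13  caabaca$bbbcddddabb  b
   14  cddddabbcaabaca$bbb  b
   15  dabbcaabaca$bbbcddd  d
   16  ddabbcaabaca$bbbcdd  d
   17  dddabbcaabaca$bbbcd  d
   18  ddddabbcaabaca$bbbc  c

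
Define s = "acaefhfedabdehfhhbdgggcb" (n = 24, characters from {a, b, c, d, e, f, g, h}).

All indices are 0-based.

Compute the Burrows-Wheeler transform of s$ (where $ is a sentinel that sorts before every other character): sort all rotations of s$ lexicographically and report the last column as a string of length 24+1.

rank  rotation                   last
    0  $acaefhfedabdehfhhbdgggcb  b
    1  abdehfhhbdgggcb$acaefhfed  d
    2  acaefhfedabdehfhhbdgggcb$  $
    3  aefhfedabdehfhhbdgggcb$ac  c
    4  b$acaefhfedabdehfhhbdgggc  c
    5  bdehfhhbdgggcb$acaefhfeda  a
    6  bdgggcb$acaefhfedabdehfhh  h
    7  caefhfedabdehfhhbdgggcb$a  a
    8  cb$acaefhfedabdehfhhbdggg  g
    9  dabdehfhhbdgggcb$acaefhfe  e
   10  dehfhhbdgggcb$acaefhfedab  b
   11  dgggcb$acaefhfedabdehfhhb  b
   12  edabdehfhhbdgggcb$acaefhf  f
   13  efhfedabdehfhhbdgggcb$aca  a
   14  ehfhhbdgggcb$acaefhfedabd  d
   15  fedabdehfhhbdgggcb$acaefh  h
   16  fhfedabdehfhhbdgggcb$acae  e
   17  fhhbdgggcb$acaefhfedabdeh  h
   18  gcb$acaefhfedabdehfhhbdgg  g
   19  ggcb$acaefhfedabdehfhhbdg  g
   20  gggcb$acaefhfedabdehfhhbd  d
   21  hbdgggcb$acaefhfedabdehfh  h
   22  hfedabdehfhhbdgggcb$acaef  f
   23  hfhhbdgggcb$acaefhfedabde  e
   24  hhbdgggcb$acaefhfedabdehf  f

bd$ccahagebbfadhehggdhfef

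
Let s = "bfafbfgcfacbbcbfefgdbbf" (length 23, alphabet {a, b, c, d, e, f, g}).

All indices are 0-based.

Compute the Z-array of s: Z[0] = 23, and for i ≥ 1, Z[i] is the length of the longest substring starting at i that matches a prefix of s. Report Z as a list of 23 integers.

Z[0]=23
i=1: outside box; Z[1]=0
i=2: outside box; Z[2]=0
i=3: outside box; Z[3]=0
i=4: outside box; Z[4]=2 grow→box=[4,6)
i=5: min(r-i=1, Z[1]=0)=0; Z[5]=0
i=6: outside box; Z[6]=0
i=7: outside box; Z[7]=0
i=8: outside box; Z[8]=0
i=9: outside box; Z[9]=0
i=10: outside box; Z[10]=0
i=11: outside box; Z[11]=1 grow→box=[11,12)
i=12: outside box; Z[12]=1 grow→box=[12,13)
i=13: outside box; Z[13]=0
i=14: outside box; Z[14]=2 grow→box=[14,16)
i=15: min(r-i=1, Z[1]=0)=0; Z[15]=0
i=16: outside box; Z[16]=0
i=17: outside box; Z[17]=0
i=18: outside box; Z[18]=0
i=19: outside box; Z[19]=0
i=20: outside box; Z[20]=1 grow→box=[20,21)
i=21: outside box; Z[21]=2 grow→box=[21,23)
i=22: min(r-i=1, Z[1]=0)=0; Z[22]=0

[23, 0, 0, 0, 2, 0, 0, 0, 0, 0, 0, 1, 1, 0, 2, 0, 0, 0, 0, 0, 1, 2, 0]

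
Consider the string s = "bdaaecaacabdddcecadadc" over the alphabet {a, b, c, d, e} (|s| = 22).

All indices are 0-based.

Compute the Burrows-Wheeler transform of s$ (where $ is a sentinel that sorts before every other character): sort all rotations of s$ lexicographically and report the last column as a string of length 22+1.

ccdcacda$adeaedbaaddbac

rank  rotation                 last
    0  $bdaaecaacabdddcecadadc  c
    1  aacabdddcecadadc$bdaaec  c
    2  aaecaacabdddcecadadc$bd  d
    3  abdddcecadadc$bdaaecaac  c
    4  acabdddcecadadc$bdaaeca  a
    5  adadc$bdaaecaacabdddcec  c
    6  adc$bdaaecaacabdddcecad  d
    7  aecaacabdddcecadadc$bda  a
    8  bdaaecaacabdddcecadadc$  $
    9  bdddcecadadc$bdaaecaaca  a
   10  c$bdaaecaacabdddcecadad  d
   11  caacabdddcecadadc$bdaae  e
   12  cabdddcecadadc$bdaaecaa  a
   13  cadadc$bdaaecaacabdddce  e
   14  cecadadc$bdaaecaacabddd  d
   15  daaecaacabdddcecadadc$b  b
   16  dadc$bdaaecaacabdddceca  a
   17  dc$bdaaecaacabdddcecada  a
   18  dcecadadc$bdaaecaacabdd  d
   19  ddcecadadc$bdaaecaacabd  d
   20  dddcecadadc$bdaaecaacab  b
   21  ecaacabdddcecadadc$bdaa  a
   22  ecadadc$bdaaecaacabdddc  c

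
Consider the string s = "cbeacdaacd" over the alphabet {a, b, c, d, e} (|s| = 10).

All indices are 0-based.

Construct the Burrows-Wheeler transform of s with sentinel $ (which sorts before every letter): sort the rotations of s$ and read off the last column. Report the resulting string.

ddaec$aaccb

rank  rotation     last
    0  $cbeacdaacd  d
    1  aacd$cbeacd  d
    2  acd$cbeacda  a
    3  acdaacd$cbe  e
    4  beacdaacd$c  c
    5  cbeacdaacd$  $
    6  cd$cbeacdaa  a
    7  cdaacd$cbea  a
    8  d$cbeacdaac  c
    9  daacd$cbeac  c
   10  eacdaacd$cb  b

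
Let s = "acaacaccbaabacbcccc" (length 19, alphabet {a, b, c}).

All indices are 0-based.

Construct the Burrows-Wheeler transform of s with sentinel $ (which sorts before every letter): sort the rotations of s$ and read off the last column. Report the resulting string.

rank  rotation              last
    0  $acaacaccbaabacbcccc  c
    1  aabacbcccc$acaacaccb  b
    2  aacaccbaabacbcccc$ac  c
    3  abacbcccc$acaacaccba  a
    4  acaacaccbaabacbcccc$  $
    5  acaccbaabacbcccc$aca  a
    6  acbcccc$acaacaccbaab  b
    7  accbaabacbcccc$acaac  c
    8  baabacbcccc$acaacacc  c
    9  bacbcccc$acaacaccbaa  a
   10  bcccc$acaacaccbaabac  c
   11  c$acaacaccbaabacbccc  c
   12  caacaccbaabacbcccc$a  a
   13  caccbaabacbcccc$acaa  a
   14  cbaabacbcccc$acaacac  c
   15  cbcccc$acaacaccbaaba  a
   16  cc$acaacaccbaabacbcc  c
   17  ccbaabacbcccc$acaaca  a
   18  ccc$acaacaccbaabacbc  c
   19  cccc$acaacaccbaabacb  b

cbca$abccaccaacacacb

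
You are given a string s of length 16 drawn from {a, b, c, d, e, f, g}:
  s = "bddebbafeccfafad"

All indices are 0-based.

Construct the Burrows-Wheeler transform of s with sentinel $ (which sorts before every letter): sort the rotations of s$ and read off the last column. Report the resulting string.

dffbbe$ecabddfaca

rank  rotation           last
    0  $bddebbafeccfafad  d
    1  ad$bddebbafeccfaf  f
    2  afad$bddebbafeccf  f
    3  afeccfafad$bddebb  b
    4  bafeccfafad$bddeb  b
    5  bbafeccfafad$bdde  e
    6  bddebbafeccfafad$  $
    7  ccfafad$bddebbafe  e
    8  cfafad$bddebbafec  c
    9  d$bddebbafeccfafa  a
   10  ddebbafeccfafad$b  b
   11  debbafeccfafad$bd  d
   12  ebbafeccfafad$bdd  d
   13  eccfafad$bddebbaf  f
   14  fad$bddebbafeccfa  a
   15  fafad$bddebbafecc  c
   16  feccfafad$bddebba  a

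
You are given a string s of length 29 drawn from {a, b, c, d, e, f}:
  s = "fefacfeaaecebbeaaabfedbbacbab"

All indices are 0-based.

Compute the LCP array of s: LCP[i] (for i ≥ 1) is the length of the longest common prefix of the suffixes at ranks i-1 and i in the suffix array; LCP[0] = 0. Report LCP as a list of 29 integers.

rank→(start, suffix):
  0 → (15, 'aaabfedbbacbab')
  1 → (16, 'aabfedbbacbab')
  2 → (7, 'aaecebbeaaabfedbbacbab')
  3 → (27, 'ab')
  4 → (17, 'abfedbbacbab')
  5 → (24, 'acbab')
  6 → (3, 'acfeaaecebbeaaabfedbbacbab')
  7 → (8, 'aecebbeaaabfedbbacbab')
  8 → (28, 'b')
  9 → (26, 'bab')
  10 → (23, 'bacbab')
  11 → (22, 'bbacbab')
  12 → (12, 'bbeaaabfedbbacbab')
  13 → (13, 'beaaabfedbbacbab')
  14 → (18, 'bfedbbacbab')
  15 → (25, 'cbab')
  16 → (10, 'cebbeaaabfedbbacbab')
  17 → (4, 'cfeaaecebbeaaabfedbbacbab')
  18 → (21, 'dbbacbab')
  19 → (14, 'eaaabfedbbacbab')
  20 → (6, 'eaaecebbeaaabfedbbacbab')
  21 → (11, 'ebbeaaabfedbbacbab')
  22 → (9, 'ecebbeaaabfedbbacbab')
  23 → (20, 'edbbacbab')
  24 → (1, 'efacfeaaecebbeaaabfedbbacbab')
  25 → (2, 'facfeaaecebbeaaabfedbbacbab')
  26 → (5, 'feaaecebbeaaabfedbbacbab')
  27 → (19, 'fedbbacbab')
  28 → (0, 'fefacfeaaecebbeaaabfedbbacbab')

SA = [15, 16, 7, 27, 17, 24, 3, 8, 28, 26, 23, 22, 12, 13, 18, 25, 10, 4, 21, 14, 6, 11, 9, 20, 1, 2, 5, 19, 0]
rank  pair      lcp
   1  s[15:],s[16:]  2  'aa'
   2  s[16:],s[7:]  2  'aa'
   3  s[7:],s[27:]  1  'a'
   4  s[27:],s[17:]  2  'ab'
   5  s[17:],s[24:]  1  'a'
   6  s[24:],s[3:]  2  'ac'
   7  s[3:],s[8:]  1  'a'
   8  s[8:],s[28:]  0  ''
   9  s[28:],s[26:]  1  'b'
  10  s[26:],s[23:]  2  'ba'
  11  s[23:],s[22:]  1  'b'
  12  s[22:],s[12:]  2  'bb'
  13  s[12:],s[13:]  1  'b'
  14  s[13:],s[18:]  1  'b'
  15  s[18:],s[25:]  0  ''
  16  s[25:],s[10:]  1  'c'
  17  s[10:],s[4:]  1  'c'
  18  s[4:],s[21:]  0  ''
  19  s[21:],s[14:]  0  ''
  20  s[14:],s[6:]  3  'eaa'
  21  s[6:],s[11:]  1  'e'
  22  s[11:],s[9:]  1  'e'
  23  s[9:],s[20:]  1  'e'
  24  s[20:],s[1:]  1  'e'
  25  s[1:],s[2:]  0  ''
  26  s[2:],s[5:]  1  'f'
  27  s[5:],s[19:]  2  'fe'
  28  s[19:],s[0:]  2  'fe'

[0, 2, 2, 1, 2, 1, 2, 1, 0, 1, 2, 1, 2, 1, 1, 0, 1, 1, 0, 0, 3, 1, 1, 1, 1, 0, 1, 2, 2]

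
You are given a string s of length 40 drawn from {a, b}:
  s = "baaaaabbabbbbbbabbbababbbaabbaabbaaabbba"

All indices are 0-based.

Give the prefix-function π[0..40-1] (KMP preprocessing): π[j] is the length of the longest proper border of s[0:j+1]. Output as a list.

[0, 0, 0, 0, 0, 0, 1, 1, 2, 1, 1, 1, 1, 1, 1, 2, 1, 1, 1, 2, 1, 2, 1, 1, 1, 2, 3, 1, 1, 2, 3, 1, 1, 2, 3, 4, 1, 1, 1, 2]

π[0] = 0
j=1 s[j]='a': π[1]=0 (border '')
j=2 s[j]='a': π[2]=0 (border '')
j=3 s[j]='a': π[3]=0 (border '')
j=4 s[j]='a': π[4]=0 (border '')
j=5 s[j]='a': π[5]=0 (border '')
j=6 s[j]='b': π[6]=1 (border 'b')
j=7 s[j]='b': k: 1→0; π[7]=1 (border 'b')
j=8 s[j]='a': π[8]=2 (border 'ba')
j=9 s[j]='b': k: 2→0; π[9]=1 (border 'b')
j=10 s[j]='b': k: 1→0; π[10]=1 (border 'b')
j=11 s[j]='b': k: 1→0; π[11]=1 (border 'b')
j=12 s[j]='b': k: 1→0; π[12]=1 (border 'b')
j=13 s[j]='b': k: 1→0; π[13]=1 (border 'b')
j=14 s[j]='b': k: 1→0; π[14]=1 (border 'b')
j=15 s[j]='a': π[15]=2 (border 'ba')
j=16 s[j]='b': k: 2→0; π[16]=1 (border 'b')
j=17 s[j]='b': k: 1→0; π[17]=1 (border 'b')
j=18 s[j]='b': k: 1→0; π[18]=1 (border 'b')
j=19 s[j]='a': π[19]=2 (border 'ba')
j=20 s[j]='b': k: 2→0; π[20]=1 (border 'b')
j=21 s[j]='a': π[21]=2 (border 'ba')
j=22 s[j]='b': k: 2→0; π[22]=1 (border 'b')
j=23 s[j]='b': k: 1→0; π[23]=1 (border 'b')
j=24 s[j]='b': k: 1→0; π[24]=1 (border 'b')
j=25 s[j]='a': π[25]=2 (border 'ba')
j=26 s[j]='a': π[26]=3 (border 'baa')
j=27 s[j]='b': k: 3→0; π[27]=1 (border 'b')
j=28 s[j]='b': k: 1→0; π[28]=1 (border 'b')
j=29 s[j]='a': π[29]=2 (border 'ba')
j=30 s[j]='a': π[30]=3 (border 'baa')
j=31 s[j]='b': k: 3→0; π[31]=1 (border 'b')
j=32 s[j]='b': k: 1→0; π[32]=1 (border 'b')
j=33 s[j]='a': π[33]=2 (border 'ba')
j=34 s[j]='a': π[34]=3 (border 'baa')
j=35 s[j]='a': π[35]=4 (border 'baaa')
j=36 s[j]='b': k: 4→0; π[36]=1 (border 'b')
j=37 s[j]='b': k: 1→0; π[37]=1 (border 'b')
j=38 s[j]='b': k: 1→0; π[38]=1 (border 'b')
j=39 s[j]='a': π[39]=2 (border 'ba')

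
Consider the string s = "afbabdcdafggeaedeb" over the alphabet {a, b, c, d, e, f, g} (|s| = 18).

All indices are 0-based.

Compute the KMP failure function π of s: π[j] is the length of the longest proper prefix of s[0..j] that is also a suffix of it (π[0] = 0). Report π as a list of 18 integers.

[0, 0, 0, 1, 0, 0, 0, 0, 1, 2, 0, 0, 0, 1, 0, 0, 0, 0]

π[0] = 0
j=1 s[j]='f': π[1]=0 (border '')
j=2 s[j]='b': π[2]=0 (border '')
j=3 s[j]='a': π[3]=1 (border 'a')
j=4 s[j]='b': k: 1→0; π[4]=0 (border '')
j=5 s[j]='d': π[5]=0 (border '')
j=6 s[j]='c': π[6]=0 (border '')
j=7 s[j]='d': π[7]=0 (border '')
j=8 s[j]='a': π[8]=1 (border 'a')
j=9 s[j]='f': π[9]=2 (border 'af')
j=10 s[j]='g': k: 2→0; π[10]=0 (border '')
j=11 s[j]='g': π[11]=0 (border '')
j=12 s[j]='e': π[12]=0 (border '')
j=13 s[j]='a': π[13]=1 (border 'a')
j=14 s[j]='e': k: 1→0; π[14]=0 (border '')
j=15 s[j]='d': π[15]=0 (border '')
j=16 s[j]='e': π[16]=0 (border '')
j=17 s[j]='b': π[17]=0 (border '')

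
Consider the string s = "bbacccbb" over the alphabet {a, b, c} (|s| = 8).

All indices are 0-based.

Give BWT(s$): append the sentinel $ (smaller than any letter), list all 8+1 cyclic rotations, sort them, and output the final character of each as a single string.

rank  rotation   last
    0  $bbacccbb  b
    1  acccbb$bb  b
    2  b$bbacccb  b
    3  bacccbb$b  b
    4  bb$bbaccc  c
    5  bbacccbb$  $
    6  cbb$bbacc  c
    7  ccbb$bbac  c
    8  cccbb$bba  a

bbbbc$cca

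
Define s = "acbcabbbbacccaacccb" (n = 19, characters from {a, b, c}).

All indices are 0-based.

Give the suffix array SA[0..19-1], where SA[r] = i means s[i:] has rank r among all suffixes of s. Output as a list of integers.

sorted suffixes:
  #0 SA[0]=13  'aacccb'
  #1 SA[1]=4  'abbbbacccaacccb'
  #2 SA[2]=0  'acbcabbbbacccaacccb'
  #3 SA[3]=9  'acccaacccb'
  #4 SA[4]=14  'acccb'
  #5 SA[5]=18  'b'
  #6 SA[6]=8  'bacccaacccb'
  #7 SA[7]=7  'bbacccaacccb'
  #8 SA[8]=6  'bbbacccaacccb'
  #9 SA[9]=5  'bbbbacccaacccb'
  #10 SA[10]=2  'bcabbbbacccaacccb'
  #11 SA[11]=12  'caacccb'
  #12 SA[12]=3  'cabbbbacccaacccb'
  #13 SA[13]=17  'cb'
  #14 SA[14]=1  'cbcabbbbacccaacccb'
  #15 SA[15]=11  'ccaacccb'
  #16 SA[16]=16  'ccb'
  #17 SA[17]=10  'cccaacccb'
  #18 SA[18]=15  'cccb'

[13, 4, 0, 9, 14, 18, 8, 7, 6, 5, 2, 12, 3, 17, 1, 11, 16, 10, 15]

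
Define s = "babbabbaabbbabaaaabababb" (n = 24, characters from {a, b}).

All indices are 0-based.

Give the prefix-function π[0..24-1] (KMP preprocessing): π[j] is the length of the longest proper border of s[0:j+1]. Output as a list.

π[0] = 0
j=1 s[j]='a': π[1]=0 (border '')
j=2 s[j]='b': π[2]=1 (border 'b')
j=3 s[j]='b': k: 1→0; π[3]=1 (border 'b')
j=4 s[j]='a': π[4]=2 (border 'ba')
j=5 s[j]='b': π[5]=3 (border 'bab')
j=6 s[j]='b': π[6]=4 (border 'babb')
j=7 s[j]='a': π[7]=5 (border 'babba')
j=8 s[j]='a': k: 5→2→0; π[8]=0 (border '')
j=9 s[j]='b': π[9]=1 (border 'b')
j=10 s[j]='b': k: 1→0; π[10]=1 (border 'b')
j=11 s[j]='b': k: 1→0; π[11]=1 (border 'b')
j=12 s[j]='a': π[12]=2 (border 'ba')
j=13 s[j]='b': π[13]=3 (border 'bab')
j=14 s[j]='a': k: 3→1; π[14]=2 (border 'ba')
j=15 s[j]='a': k: 2→0; π[15]=0 (border '')
j=16 s[j]='a': π[16]=0 (border '')
j=17 s[j]='a': π[17]=0 (border '')
j=18 s[j]='b': π[18]=1 (border 'b')
j=19 s[j]='a': π[19]=2 (border 'ba')
j=20 s[j]='b': π[20]=3 (border 'bab')
j=21 s[j]='a': k: 3→1; π[21]=2 (border 'ba')
j=22 s[j]='b': π[22]=3 (border 'bab')
j=23 s[j]='b': π[23]=4 (border 'babb')

[0, 0, 1, 1, 2, 3, 4, 5, 0, 1, 1, 1, 2, 3, 2, 0, 0, 0, 1, 2, 3, 2, 3, 4]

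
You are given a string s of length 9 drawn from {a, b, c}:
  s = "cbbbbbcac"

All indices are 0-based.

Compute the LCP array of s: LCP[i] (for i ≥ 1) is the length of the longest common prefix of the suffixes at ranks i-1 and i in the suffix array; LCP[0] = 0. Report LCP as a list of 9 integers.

rank→(start, suffix):
  0 → (7, 'ac')
  1 → (1, 'bbbbbcac')
  2 → (2, 'bbbbcac')
  3 → (3, 'bbbcac')
  4 → (4, 'bbcac')
  5 → (5, 'bcac')
  6 → (8, 'c')
  7 → (6, 'cac')
  8 → (0, 'cbbbbbcac')

SA = [7, 1, 2, 3, 4, 5, 8, 6, 0]
i: (SA[i-1],SA[i]) lcp shared
  1: (7,1) 0 ''
  2: (1,2) 4 'bbbb'
  3: (2,3) 3 'bbb'
  4: (3,4) 2 'bb'
  5: (4,5) 1 'b'
  6: (5,8) 0 ''
  7: (8,6) 1 'c'
  8: (6,0) 1 'c'

[0, 0, 4, 3, 2, 1, 0, 1, 1]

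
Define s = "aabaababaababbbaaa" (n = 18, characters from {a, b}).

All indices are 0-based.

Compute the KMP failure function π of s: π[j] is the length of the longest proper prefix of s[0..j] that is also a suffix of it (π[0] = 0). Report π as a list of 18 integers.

π[0] = 0
j=1 s[j]='a': π[1]=1 (border 'a')
j=2 s[j]='b': k: 1→0; π[2]=0 (border '')
j=3 s[j]='a': π[3]=1 (border 'a')
j=4 s[j]='a': π[4]=2 (border 'aa')
j=5 s[j]='b': π[5]=3 (border 'aab')
j=6 s[j]='a': π[6]=4 (border 'aaba')
j=7 s[j]='b': k: 4→1→0; π[7]=0 (border '')
j=8 s[j]='a': π[8]=1 (border 'a')
j=9 s[j]='a': π[9]=2 (border 'aa')
j=10 s[j]='b': π[10]=3 (border 'aab')
j=11 s[j]='a': π[11]=4 (border 'aaba')
j=12 s[j]='b': k: 4→1→0; π[12]=0 (border '')
j=13 s[j]='b': π[13]=0 (border '')
j=14 s[j]='b': π[14]=0 (border '')
j=15 s[j]='a': π[15]=1 (border 'a')
j=16 s[j]='a': π[16]=2 (border 'aa')
j=17 s[j]='a': k: 2→1; π[17]=2 (border 'aa')

[0, 1, 0, 1, 2, 3, 4, 0, 1, 2, 3, 4, 0, 0, 0, 1, 2, 2]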